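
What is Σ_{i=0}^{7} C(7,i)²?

By Vandermonde's identity, Σ C(7,i)² = C(14,7) = 3432.

3432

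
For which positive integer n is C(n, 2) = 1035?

n(n−1)/2 = 1035 ⇒ n(n−1) = 2070. Since 46·45 = 2070, n = 46.

46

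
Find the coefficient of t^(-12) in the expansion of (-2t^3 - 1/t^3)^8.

112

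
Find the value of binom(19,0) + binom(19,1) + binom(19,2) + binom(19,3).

1 + 19 + 171 + 969 = 1160.

1160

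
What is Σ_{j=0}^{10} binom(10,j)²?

184756

By Vandermonde's identity, Σ C(10,j)² = C(20,10) = 184756.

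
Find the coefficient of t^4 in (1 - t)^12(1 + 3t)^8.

-627

Coefficient of t^4 = Σ_{j} C(12,j)·(-1)^j·C(8,4-j)·3^(4-j) for j from 0 to 4.
= 5670 + (-18144) + 16632 + (-5280) + 495 = -627.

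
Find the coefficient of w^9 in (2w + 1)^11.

The general term is C(11,j)·(2w)^j·(1)^(11-j); the w^9 term has j = 9.
C(11,9) = 55.
Coefficient = C(11,9) · 2^9 = 55 · 512 = 28160.

28160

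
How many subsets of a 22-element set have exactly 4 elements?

7315

Choose the 4 positions: C(22,4) = 7315.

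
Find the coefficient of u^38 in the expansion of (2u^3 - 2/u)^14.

-229376

General term: C(14,j)·(2u^3)^j·(-2/u)^(14-j), with u-exponent 3j − 1(14−j) = 4j − 14.
Set 4j − 14 = 38: j = 13.
C(14,13) = 14; 2^13 = 8192; (-2)^1 = -2.
Coefficient = 14 · 8192 · (-2) = -229376.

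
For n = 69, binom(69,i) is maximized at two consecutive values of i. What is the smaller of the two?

34

For odd n = 69, C(69,i) peaks at i = (n−1)/2 and (n+1)/2; the smaller is 34.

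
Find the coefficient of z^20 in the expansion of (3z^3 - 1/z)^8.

General term: C(8,j)·(3z^3)^j·(-1/z)^(8-j), with z-exponent 3j − 1(8−j) = 4j − 8.
Set 4j − 8 = 20: j = 7.
C(8,7) = 8; 3^7 = 2187; (-1)^1 = -1.
Coefficient = 8 · 2187 · (-1) = -17496.

-17496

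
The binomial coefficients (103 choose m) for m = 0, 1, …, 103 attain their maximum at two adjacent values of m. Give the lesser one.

For odd n = 103, C(103,m) peaks at m = (n−1)/2 and (n+1)/2; the lesser is 51.

51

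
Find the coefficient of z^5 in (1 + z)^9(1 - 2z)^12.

1854

Coefficient of z^5 = Σ_{j} C(9,j)·1^j·C(12,5-j)·(-2)^(5-j) for j from 0 to 5.
= (-25344) + 71280 + (-63360) + 22176 + (-3024) + 126 = 1854.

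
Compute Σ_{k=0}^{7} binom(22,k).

1 + 22 + 231 + 1540 + 7315 + 26334 + 74613 + 170544 = 280600.

280600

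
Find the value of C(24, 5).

42504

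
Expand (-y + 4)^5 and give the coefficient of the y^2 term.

640

The general term is C(5,j)·(-y)^j·(4)^(5-j); the y^2 term has j = 2.
C(5,2) = 10.
Coefficient = C(5,2) · 4^3 = 10 · 64 = 640.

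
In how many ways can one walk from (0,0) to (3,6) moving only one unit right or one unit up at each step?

Each path is a sequence of 9 steps with 3 rights: C(9,3) = 84.

84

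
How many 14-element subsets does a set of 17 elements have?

C(17,14) = C(17,3) by symmetry.
C(17,3) = (17·16·15) / 3! = 4080 / 6 = 680.

680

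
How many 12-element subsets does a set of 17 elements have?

6188

C(17,12) = C(17,5) by symmetry.
C(17,5) = (17·16·15·14·13) / 5! = 742560 / 120 = 6188.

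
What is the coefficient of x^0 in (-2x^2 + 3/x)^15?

General term: C(15,j)·(-2x^2)^j·(3/x)^(15-j), with x-exponent 2j − 1(15−j) = 3j − 15.
Set 3j − 15 = 0: j = 5.
C(15,5) = 3003; (-2)^5 = -32; 3^10 = 59049.
Coefficient = 3003 · (-32) · 59049 = -5674372704.

-5674372704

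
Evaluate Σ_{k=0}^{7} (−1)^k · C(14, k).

-1716

The partial alternating sum Σ_{k=0}^{7} (−1)^k C(14,k) = (−1)^7 C(13,7) = -1716.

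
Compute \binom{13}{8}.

C(13,8) = C(13,5) by symmetry.
C(13,5) = (13·12·11·10·9) / 5! = 154440 / 120 = 1287.

1287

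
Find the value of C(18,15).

C(18,15) = C(18,3) by symmetry.
C(18,3) = (18·17·16) / 3! = 4896 / 6 = 816.

816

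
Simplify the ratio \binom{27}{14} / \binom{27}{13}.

1

C(n,k+1)/C(n,k) = (n−k)/(k+1) = (27−13)/(13+1) = 14/14 = 1.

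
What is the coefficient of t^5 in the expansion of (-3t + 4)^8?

-870912

The general term is C(8,j)·(-3t)^j·(4)^(8-j); the t^5 term has j = 5.
C(8,5) = 56.
Coefficient = C(8,5) · (-3)^5 · 4^3 = 56 · (-243) · 64 = -870912.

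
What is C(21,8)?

C(21,8) = (21·20·19·18·17·16·15·14) / 8! = 8204716800 / 40320 = 203490.

203490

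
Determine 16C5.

4368

C(16,5) = (16·15·14·13·12) / 5! = 524160 / 120 = 4368.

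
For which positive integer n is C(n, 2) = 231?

n(n−1)/2 = 231 ⇒ n(n−1) = 462. Since 22·21 = 462, n = 22.

22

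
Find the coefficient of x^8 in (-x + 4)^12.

The general term is C(12,j)·(-x)^j·(4)^(12-j); the x^8 term has j = 8.
C(12,8) = 495.
Coefficient = C(12,8) · 4^4 = 495 · 256 = 126720.

126720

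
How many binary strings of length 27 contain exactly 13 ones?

20058300

Choose the 13 positions: C(27,13) = 20058300.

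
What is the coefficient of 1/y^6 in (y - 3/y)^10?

295245

General term: C(10,j)·(y)^j·(-3/y)^(10-j), with y-exponent 1j − 1(10−j) = 2j − 10.
Set 2j − 10 = -6: j = 2.
C(10,2) = 45; 1^2 = 1; (-3)^8 = 6561.
Coefficient = 45 · 1 · 6561 = 295245.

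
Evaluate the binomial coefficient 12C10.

66

C(12,10) = C(12,2) by symmetry.
C(12,2) = (12·11) / 2! = 132 / 2 = 66.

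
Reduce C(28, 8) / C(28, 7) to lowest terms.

21/8

C(n,k+1)/C(n,k) = (n−k)/(k+1) = (28−7)/(7+1) = 21/8.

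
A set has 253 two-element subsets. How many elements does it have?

23

n(n−1)/2 = 253 ⇒ n(n−1) = 506. Since 23·22 = 506, n = 23.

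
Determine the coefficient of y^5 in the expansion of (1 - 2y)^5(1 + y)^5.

-81

Coefficient of y^5 = Σ_{j} C(5,j)·(-2)^j·C(5,5-j)·1^(5-j) for j from 0 to 5.
= 1 + (-50) + 400 + (-800) + 400 + (-32) = -81.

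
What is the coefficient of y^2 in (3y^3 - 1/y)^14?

81081

General term: C(14,j)·(3y^3)^j·(-1/y)^(14-j), with y-exponent 3j − 1(14−j) = 4j − 14.
Set 4j − 14 = 2: j = 4.
C(14,4) = 1001; 3^4 = 81; (-1)^10 = 1.
Coefficient = 1001 · 81 · 1 = 81081.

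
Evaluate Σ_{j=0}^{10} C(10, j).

Setting x = 1 in (1+x)^10 gives Σ C(10,j) = 2^10 = 1024.

1024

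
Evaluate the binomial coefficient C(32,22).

64512240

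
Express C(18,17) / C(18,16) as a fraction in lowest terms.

2/17

C(n,k+1)/C(n,k) = (n−k)/(k+1) = (18−16)/(16+1) = 2/17.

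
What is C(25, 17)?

C(25,17) = C(25,8) by symmetry.
C(25,8) = (25·24·23·22·21·20·19·18) / 8! = 43609104000 / 40320 = 1081575.

1081575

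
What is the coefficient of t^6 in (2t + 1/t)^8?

General term: C(8,j)·(2t)^j·(1/t)^(8-j), with t-exponent 1j − 1(8−j) = 2j − 8.
Set 2j − 8 = 6: j = 7.
C(8,7) = 8; 2^7 = 128; 1^1 = 1.
Coefficient = 8 · 128 · 1 = 1024.

1024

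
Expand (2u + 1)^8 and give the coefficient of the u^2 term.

The general term is C(8,j)·(2u)^j·(1)^(8-j); the u^2 term has j = 2.
C(8,2) = 28.
Coefficient = C(8,2) · 2^2 = 28 · 4 = 112.

112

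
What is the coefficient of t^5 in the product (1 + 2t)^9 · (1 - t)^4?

Coefficient of t^5 = Σ_{j} C(9,j)·2^j·C(4,5-j)·(-1)^(5-j) for j from 1 to 5.
= 18 + (-576) + 4032 + (-8064) + 4032 = -558.

-558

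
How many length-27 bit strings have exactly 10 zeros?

Choose the 10 positions: C(27,10) = 8436285.

8436285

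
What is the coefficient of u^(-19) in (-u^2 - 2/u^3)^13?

General term: C(13,j)·(-u^2)^j·(-2/u^3)^(13-j), with u-exponent 2j − 3(13−j) = 5j − 39.
Set 5j − 39 = -19: j = 4.
C(13,4) = 715; (-1)^4 = 1; (-2)^9 = -512.
Coefficient = 715 · 1 · (-512) = -366080.

-366080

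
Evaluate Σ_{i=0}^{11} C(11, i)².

705432

Σ C(11,i)² is the coefficient of x^11 in (1+x)^11(1+x)^11 = (1+x)^22, i.e. C(22,11) = 705432.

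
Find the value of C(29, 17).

51895935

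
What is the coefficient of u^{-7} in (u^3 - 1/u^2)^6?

General term: C(6,j)·(u^3)^j·(-1/u^2)^(6-j), with u-exponent 3j − 2(6−j) = 5j − 12.
Set 5j − 12 = -7: j = 1.
C(6,1) = 6; 1^1 = 1; (-1)^5 = -1.
Coefficient = 6 · 1 · (-1) = -6.

-6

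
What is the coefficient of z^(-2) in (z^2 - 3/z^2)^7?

General term: C(7,j)·(z^2)^j·(-3/z^2)^(7-j), with z-exponent 2j − 2(7−j) = 4j − 14.
Set 4j − 14 = -2: j = 3.
C(7,3) = 35; 1^3 = 1; (-3)^4 = 81.
Coefficient = 35 · 1 · 81 = 2835.

2835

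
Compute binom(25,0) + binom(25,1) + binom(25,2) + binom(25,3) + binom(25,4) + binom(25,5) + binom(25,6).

1 + 25 + 300 + 2300 + 12650 + 53130 + 177100 = 245506.

245506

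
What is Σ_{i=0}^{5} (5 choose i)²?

By Vandermonde's identity, Σ C(5,i)² = C(10,5) = 252.

252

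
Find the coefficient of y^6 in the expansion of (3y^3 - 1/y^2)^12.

673596

General term: C(12,j)·(3y^3)^j·(-1/y^2)^(12-j), with y-exponent 3j − 2(12−j) = 5j − 24.
Set 5j − 24 = 6: j = 6.
C(12,6) = 924; 3^6 = 729; (-1)^6 = 1.
Coefficient = 924 · 729 · 1 = 673596.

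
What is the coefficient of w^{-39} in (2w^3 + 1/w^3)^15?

General term: C(15,j)·(2w^3)^j·(1/w^3)^(15-j), with w-exponent 3j − 3(15−j) = 6j − 45.
Set 6j − 45 = -39: j = 1.
C(15,1) = 15; 2^1 = 2; 1^14 = 1.
Coefficient = 15 · 2 · 1 = 30.

30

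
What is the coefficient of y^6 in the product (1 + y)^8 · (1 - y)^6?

-5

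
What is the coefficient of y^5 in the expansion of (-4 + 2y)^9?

1032192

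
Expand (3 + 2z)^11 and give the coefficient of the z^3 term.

The general term is C(11,j)·(3)^j·(2z)^(11-j); the z^3 term has j = 8.
C(11,8) = 165.
Coefficient = C(11,8) · 3^8 · 2^3 = 165 · 6561 · 8 = 8660520.

8660520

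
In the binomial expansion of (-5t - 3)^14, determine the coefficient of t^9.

The general term is C(14,j)·(-5t)^j·(-3)^(14-j); the t^9 term has j = 9.
C(14,9) = 2002.
Coefficient = C(14,9) · (-5)^9 · (-3)^5 = 2002 · (-1953125) · (-243) = 950167968750.

950167968750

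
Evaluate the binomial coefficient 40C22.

C(40,22) = C(40,18) by symmetry.
C(40,18) = (40·39·38·37·36·35·34·33·32·31·30·29·28·27·26·25·24·23) / 18! = 725902806896876799590400000 / 6402373705728000 = 113380261800.

113380261800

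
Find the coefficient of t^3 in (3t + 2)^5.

The general term is C(5,j)·(3t)^j·(2)^(5-j); the t^3 term has j = 3.
C(5,3) = 10.
Coefficient = C(5,3) · 3^3 · 2^2 = 10 · 27 · 4 = 1080.

1080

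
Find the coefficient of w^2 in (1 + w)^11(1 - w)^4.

17

Coefficient of w^2 = Σ_{j} C(11,j)·1^j·C(4,2-j)·(-1)^(2-j) for j from 0 to 2.
= 6 + (-44) + 55 = 17.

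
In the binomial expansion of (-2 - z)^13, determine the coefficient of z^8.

-41184

The general term is C(13,j)·(-2)^j·(-z)^(13-j); the z^8 term has j = 5.
C(13,5) = 1287.
Coefficient = C(13,5) · (-2)^5 = 1287 · (-32) = -41184.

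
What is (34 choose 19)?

1855967520

C(34,19) = C(34,15) by symmetry.
C(34,15) = (34·33·32·31·30·29·28·27·26·25·24·23·22·21·20) / 15! = 2427001153744527360000 / 1307674368000 = 1855967520.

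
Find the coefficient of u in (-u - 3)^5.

-405

The general term is C(5,j)·(-u)^j·(-3)^(5-j); the u^1 term has j = 1.
C(5,1) = 5.
Coefficient = C(5,1) · (-1)^1 · (-3)^4 = 5 · (-1) · 81 = -405.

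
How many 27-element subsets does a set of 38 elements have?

C(38,27) = C(38,11) by symmetry.
C(38,11) = (38·37·36·35·34·33·32·31·30·29·28) / 11! = 48032775105638400 / 39916800 = 1203322288.

1203322288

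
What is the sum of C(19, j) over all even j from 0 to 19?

Even-j terms of row 19 sum to 2^18 = 262144.

262144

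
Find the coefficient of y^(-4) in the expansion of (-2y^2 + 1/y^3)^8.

1120

General term: C(8,j)·(-2y^2)^j·(1/y^3)^(8-j), with y-exponent 2j − 3(8−j) = 5j − 24.
Set 5j − 24 = -4: j = 4.
C(8,4) = 70; (-2)^4 = 16; 1^4 = 1.
Coefficient = 70 · 16 · 1 = 1120.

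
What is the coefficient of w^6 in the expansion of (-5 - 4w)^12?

59136000000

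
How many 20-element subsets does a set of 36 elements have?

C(36,20) = C(36,16) by symmetry.
C(36,16) = (36·35·34·33·32·31·30·29·28·27·26·25·24·23·22·21) / 16! = 152901072685905223680000 / 20922789888000 = 7307872110.

7307872110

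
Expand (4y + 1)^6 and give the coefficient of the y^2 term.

240

The general term is C(6,j)·(4y)^j·(1)^(6-j); the y^2 term has j = 2.
C(6,2) = 15.
Coefficient = C(6,2) · 4^2 = 15 · 16 = 240.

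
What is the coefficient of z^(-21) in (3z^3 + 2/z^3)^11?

General term: C(11,j)·(3z^3)^j·(2/z^3)^(11-j), with z-exponent 3j − 3(11−j) = 6j − 33.
Set 6j − 33 = -21: j = 2.
C(11,2) = 55; 3^2 = 9; 2^9 = 512.
Coefficient = 55 · 9 · 512 = 253440.

253440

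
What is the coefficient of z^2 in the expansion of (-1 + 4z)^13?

-1248

The general term is C(13,j)·(-1)^j·(4z)^(13-j); the z^2 term has j = 11.
C(13,11) = 78.
Coefficient = C(13,11) · (-1)^11 · 4^2 = 78 · (-1) · 16 = -1248.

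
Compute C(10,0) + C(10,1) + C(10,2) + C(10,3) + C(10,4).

1 + 10 + 45 + 120 + 210 = 386.

386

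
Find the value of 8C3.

56

C(8,3) = (8·7·6) / 3! = 336 / 6 = 56.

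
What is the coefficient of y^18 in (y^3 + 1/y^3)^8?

8

General term: C(8,j)·(y^3)^j·(1/y^3)^(8-j), with y-exponent 3j − 3(8−j) = 6j − 24.
Set 6j − 24 = 18: j = 7.
C(8,7) = 8; 1^7 = 1; 1^1 = 1.
Coefficient = 8 · 1 · 1 = 8.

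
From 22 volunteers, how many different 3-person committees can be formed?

This is C(22,3) = 1540.

1540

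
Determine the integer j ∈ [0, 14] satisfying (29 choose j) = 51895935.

12

C(29,j) increases on 0 ≤ j ≤ 14. C(29,11) = 34597290 and C(29,12) = 51895935, so j = 12.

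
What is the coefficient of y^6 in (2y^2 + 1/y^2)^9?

5376

General term: C(9,j)·(2y^2)^j·(1/y^2)^(9-j), with y-exponent 2j − 2(9−j) = 4j − 18.
Set 4j − 18 = 6: j = 6.
C(9,6) = 84; 2^6 = 64; 1^3 = 1.
Coefficient = 84 · 64 · 1 = 5376.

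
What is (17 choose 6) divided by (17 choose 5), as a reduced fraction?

C(n,k+1)/C(n,k) = (n−k)/(k+1) = (17−5)/(5+1) = 12/6 = 2.

2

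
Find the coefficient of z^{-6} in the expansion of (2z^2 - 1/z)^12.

General term: C(12,j)·(2z^2)^j·(-1/z)^(12-j), with z-exponent 2j − 1(12−j) = 3j − 12.
Set 3j − 12 = -6: j = 2.
C(12,2) = 66; 2^2 = 4; (-1)^10 = 1.
Coefficient = 66 · 4 · 1 = 264.

264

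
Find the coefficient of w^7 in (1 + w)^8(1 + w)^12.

Coefficient of w^7 = Σ_{j} C(8,j)·C(12,7-j) for j from 0 to 7.
= 792 + 7392 + 22176 + 27720 + 15400 + 3696 + 336 + 8 = 77520.

77520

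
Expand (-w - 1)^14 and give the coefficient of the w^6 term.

The general term is C(14,j)·(-w)^j·(-1)^(14-j); the w^6 term has j = 6.
C(14,6) = 3003.
Coefficient = C(14,6) = 3003.

3003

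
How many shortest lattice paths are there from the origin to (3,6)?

Each path is a sequence of 9 steps with 3 rights: C(9,3) = 84.

84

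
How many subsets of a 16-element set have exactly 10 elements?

8008

Choose the 10 positions: C(16,10) = 8008.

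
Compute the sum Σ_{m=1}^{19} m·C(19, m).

4980736

Differentiating (1+x)^19 and setting x=1: Σ m·C(19,m) = 19·2^18 = 4980736.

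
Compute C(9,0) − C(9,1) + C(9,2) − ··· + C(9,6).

28

The partial alternating sum Σ_{k=0}^{6} (−1)^k C(9,k) = (−1)^6 C(8,6) = 28.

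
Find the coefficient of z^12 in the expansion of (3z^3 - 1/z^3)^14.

-39405366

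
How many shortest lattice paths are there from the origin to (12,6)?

18564

Each path is a sequence of 18 steps with 12 rights: C(18,12) = 18564.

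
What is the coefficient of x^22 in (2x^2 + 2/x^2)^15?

3440640

General term: C(15,j)·(2x^2)^j·(2/x^2)^(15-j), with x-exponent 2j − 2(15−j) = 4j − 30.
Set 4j − 30 = 22: j = 13.
C(15,13) = 105; 2^13 = 8192; 2^2 = 4.
Coefficient = 105 · 8192 · 4 = 3440640.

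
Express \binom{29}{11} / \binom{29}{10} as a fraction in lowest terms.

C(n,k+1)/C(n,k) = (n−k)/(k+1) = (29−10)/(10+1) = 19/11.

19/11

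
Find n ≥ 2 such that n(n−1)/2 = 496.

32

n(n−1)/2 = 496 ⇒ n(n−1) = 992. Since 32·31 = 992, n = 32.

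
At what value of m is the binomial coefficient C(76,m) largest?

C(76,m) is maximized at m = 76/2 = 38.

38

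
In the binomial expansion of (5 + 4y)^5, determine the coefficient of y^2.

The general term is C(5,j)·(5)^j·(4y)^(5-j); the y^2 term has j = 3.
C(5,3) = 10.
Coefficient = C(5,3) · 5^3 · 4^2 = 10 · 125 · 16 = 20000.

20000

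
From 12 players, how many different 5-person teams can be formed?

This is C(12,5) = 792.

792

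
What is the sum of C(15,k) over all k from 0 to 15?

Setting x = 1 in (1+x)^15 gives Σ C(15,k) = 2^15 = 32768.

32768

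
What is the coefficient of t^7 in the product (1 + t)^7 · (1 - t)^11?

Coefficient of t^7 = Σ_{j} C(7,j)·1^j·C(11,7-j)·(-1)^(7-j) for j from 0 to 7.
= (-330) + 3234 + (-9702) + 11550 + (-5775) + 1155 + (-77) + 1 = 56.

56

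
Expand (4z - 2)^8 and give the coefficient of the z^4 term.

The general term is C(8,j)·(4z)^j·(-2)^(8-j); the z^4 term has j = 4.
C(8,4) = 70.
Coefficient = C(8,4) · 4^4 · (-2)^4 = 70 · 256 · 16 = 286720.

286720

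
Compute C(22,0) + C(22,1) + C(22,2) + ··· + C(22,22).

4194304

Setting x = 1 in (1+x)^22 gives Σ C(22,r) = 2^22 = 4194304.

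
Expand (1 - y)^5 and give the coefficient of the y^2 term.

The general term is C(5,j)·(1)^j·(-y)^(5-j); the y^2 term has j = 3.
C(5,3) = 10.
Coefficient = C(5,3) = 10.

10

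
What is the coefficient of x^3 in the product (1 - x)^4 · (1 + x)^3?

3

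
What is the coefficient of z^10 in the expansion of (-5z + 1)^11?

107421875

The general term is C(11,j)·(-5z)^j·(1)^(11-j); the z^10 term has j = 10.
C(11,10) = 11.
Coefficient = C(11,10) · (-5)^10 = 11 · 9765625 = 107421875.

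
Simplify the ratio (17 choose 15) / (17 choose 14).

C(n,k+1)/C(n,k) = (n−k)/(k+1) = (17−14)/(14+1) = 3/15 = 1/5.

1/5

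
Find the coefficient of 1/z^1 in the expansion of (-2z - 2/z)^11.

-946176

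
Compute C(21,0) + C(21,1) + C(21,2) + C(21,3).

1562

1 + 21 + 210 + 1330 = 1562.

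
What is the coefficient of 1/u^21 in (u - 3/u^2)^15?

241805655

General term: C(15,j)·(u)^j·(-3/u^2)^(15-j), with u-exponent 1j − 2(15−j) = 3j − 30.
Set 3j − 30 = -21: j = 3.
C(15,3) = 455; 1^3 = 1; (-3)^12 = 531441.
Coefficient = 455 · 1 · 531441 = 241805655.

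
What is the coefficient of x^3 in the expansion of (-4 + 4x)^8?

-3670016

The general term is C(8,j)·(-4)^j·(4x)^(8-j); the x^3 term has j = 5.
C(8,5) = 56.
Coefficient = C(8,5) · (-4)^5 · 4^3 = 56 · (-1024) · 64 = -3670016.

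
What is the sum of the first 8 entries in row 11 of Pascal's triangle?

1 + 11 + 55 + 165 + 330 + 462 + 462 + 330 = 1816.

1816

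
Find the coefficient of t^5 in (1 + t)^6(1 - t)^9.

-39

Coefficient of t^5 = Σ_{j} C(6,j)·1^j·C(9,5-j)·(-1)^(5-j) for j from 0 to 5.
= (-126) + 756 + (-1260) + 720 + (-135) + 6 = -39.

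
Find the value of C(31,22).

20160075

C(31,22) = C(31,9) by symmetry.
C(31,9) = (31·30·29·28·27·26·25·24·23) / 9! = 7315688016000 / 362880 = 20160075.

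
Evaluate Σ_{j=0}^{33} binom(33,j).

8589934592

Setting x = 1 in (1+x)^33 gives Σ C(33,j) = 2^33 = 8589934592.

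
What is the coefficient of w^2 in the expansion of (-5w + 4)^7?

537600

The general term is C(7,j)·(-5w)^j·(4)^(7-j); the w^2 term has j = 2.
C(7,2) = 21.
Coefficient = C(7,2) · (-5)^2 · 4^5 = 21 · 25 · 1024 = 537600.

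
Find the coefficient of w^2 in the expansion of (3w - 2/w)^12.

General term: C(12,j)·(3w)^j·(-2/w)^(12-j), with w-exponent 1j − 1(12−j) = 2j − 12.
Set 2j − 12 = 2: j = 7.
C(12,7) = 792; 3^7 = 2187; (-2)^5 = -32.
Coefficient = 792 · 2187 · (-32) = -55427328.

-55427328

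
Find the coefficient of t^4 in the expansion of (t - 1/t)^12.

495

General term: C(12,j)·(t)^j·(-1/t)^(12-j), with t-exponent 1j − 1(12−j) = 2j − 12.
Set 2j − 12 = 4: j = 8.
C(12,8) = 495; 1^8 = 1; (-1)^4 = 1.
Coefficient = 495 · 1 · 1 = 495.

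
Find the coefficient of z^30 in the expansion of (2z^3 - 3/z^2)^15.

-50319360

General term: C(15,j)·(2z^3)^j·(-3/z^2)^(15-j), with z-exponent 3j − 2(15−j) = 5j − 30.
Set 5j − 30 = 30: j = 12.
C(15,12) = 455; 2^12 = 4096; (-3)^3 = -27.
Coefficient = 455 · 4096 · (-27) = -50319360.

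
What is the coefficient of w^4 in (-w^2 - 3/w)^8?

5670

General term: C(8,j)·(-w^2)^j·(-3/w)^(8-j), with w-exponent 2j − 1(8−j) = 3j − 8.
Set 3j − 8 = 4: j = 4.
C(8,4) = 70; (-1)^4 = 1; (-3)^4 = 81.
Coefficient = 70 · 1 · 81 = 5670.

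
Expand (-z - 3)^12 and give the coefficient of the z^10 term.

The general term is C(12,j)·(-z)^j·(-3)^(12-j); the z^10 term has j = 10.
C(12,10) = 66.
Coefficient = C(12,10) · (-3)^2 = 66 · 9 = 594.

594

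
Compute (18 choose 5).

C(18,5) = (18·17·16·15·14) / 5! = 1028160 / 120 = 8568.

8568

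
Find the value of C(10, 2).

C(10,2) = (10·9) / 2! = 90 / 2 = 45.

45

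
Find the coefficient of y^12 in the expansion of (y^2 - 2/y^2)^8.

-16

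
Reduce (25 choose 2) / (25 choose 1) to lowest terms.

12

C(n,k+1)/C(n,k) = (n−k)/(k+1) = (25−1)/(1+1) = 24/2 = 12.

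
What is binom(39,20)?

68923264410

C(39,20) = C(39,19) by symmetry.
C(39,19) = (39·38·37·36·35·34·33·32·31·30·29·28·27·26·25·24·23·22·21) / 19! = 8384177419658927035269120000 / 121645100408832000 = 68923264410.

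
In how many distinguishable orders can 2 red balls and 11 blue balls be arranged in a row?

Choose positions for the red balls: C(13,2) = 78.

78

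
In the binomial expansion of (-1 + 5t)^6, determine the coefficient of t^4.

The general term is C(6,j)·(-1)^j·(5t)^(6-j); the t^4 term has j = 2.
C(6,2) = 15.
Coefficient = C(6,2) · 5^4 = 15 · 625 = 9375.

9375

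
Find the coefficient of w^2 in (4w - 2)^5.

The general term is C(5,j)·(4w)^j·(-2)^(5-j); the w^2 term has j = 2.
C(5,2) = 10.
Coefficient = C(5,2) · 4^2 · (-2)^3 = 10 · 16 · (-8) = -1280.

-1280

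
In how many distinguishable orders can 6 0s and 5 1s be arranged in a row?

Choose positions for the 0s: C(11,6) = 462.

462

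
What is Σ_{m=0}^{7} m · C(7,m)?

448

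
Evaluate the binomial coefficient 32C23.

28048800

C(32,23) = C(32,9) by symmetry.
C(32,9) = (32·31·30·29·28·27·26·25·24) / 9! = 10178348544000 / 362880 = 28048800.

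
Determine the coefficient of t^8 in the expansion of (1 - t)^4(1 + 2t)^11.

-3168

Coefficient of t^8 = Σ_{j} C(4,j)·(-1)^j·C(11,8-j)·2^(8-j) for j from 0 to 4.
= 42240 + (-168960) + 177408 + (-59136) + 5280 = -3168.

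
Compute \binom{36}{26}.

254186856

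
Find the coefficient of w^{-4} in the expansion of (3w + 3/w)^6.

4374

General term: C(6,j)·(3w)^j·(3/w)^(6-j), with w-exponent 1j − 1(6−j) = 2j − 6.
Set 2j − 6 = -4: j = 1.
C(6,1) = 6; 3^1 = 3; 3^5 = 243.
Coefficient = 6 · 3 · 243 = 4374.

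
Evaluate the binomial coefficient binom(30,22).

C(30,22) = C(30,8) by symmetry.
C(30,8) = (30·29·28·27·26·25·24·23) / 8! = 235989936000 / 40320 = 5852925.

5852925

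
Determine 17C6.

12376

C(17,6) = (17·16·15·14·13·12) / 6! = 8910720 / 720 = 12376.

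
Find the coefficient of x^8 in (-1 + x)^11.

The general term is C(11,j)·(-1)^j·(x)^(11-j); the x^8 term has j = 3.
C(11,3) = 165.
Coefficient = C(11,3) · (-1)^3 = 165 · (-1) = -165.

-165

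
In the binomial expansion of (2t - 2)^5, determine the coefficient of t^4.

The general term is C(5,j)·(2t)^j·(-2)^(5-j); the t^4 term has j = 4.
C(5,4) = 5.
Coefficient = C(5,4) · 2^4 · (-2)^1 = 5 · 16 · (-2) = -160.

-160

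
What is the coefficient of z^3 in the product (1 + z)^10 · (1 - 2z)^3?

-38

Coefficient of z^3 = Σ_{j} C(10,j)·1^j·C(3,3-j)·(-2)^(3-j) for j from 0 to 3.
= (-8) + 120 + (-270) + 120 = -38.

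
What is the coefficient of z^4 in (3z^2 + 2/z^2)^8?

108864

General term: C(8,j)·(3z^2)^j·(2/z^2)^(8-j), with z-exponent 2j − 2(8−j) = 4j − 16.
Set 4j − 16 = 4: j = 5.
C(8,5) = 56; 3^5 = 243; 2^3 = 8.
Coefficient = 56 · 243 · 8 = 108864.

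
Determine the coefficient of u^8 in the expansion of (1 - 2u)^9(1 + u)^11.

Coefficient of u^8 = Σ_{j} C(9,j)·(-2)^j·C(11,8-j)·1^(8-j) for j from 0 to 8.
= 165 + (-5940) + 66528 + (-310464) + 665280 + (-665280) + 295680 + (-50688) + 2304 = -2415.

-2415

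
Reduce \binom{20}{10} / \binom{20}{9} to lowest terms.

11/10

C(n,k+1)/C(n,k) = (n−k)/(k+1) = (20−9)/(9+1) = 11/10.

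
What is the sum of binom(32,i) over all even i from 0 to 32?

2147483648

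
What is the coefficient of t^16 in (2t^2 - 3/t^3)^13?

1437696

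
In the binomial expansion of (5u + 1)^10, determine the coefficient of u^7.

The general term is C(10,j)·(5u)^j·(1)^(10-j); the u^7 term has j = 7.
C(10,7) = 120.
Coefficient = C(10,7) · 5^7 = 120 · 78125 = 9375000.

9375000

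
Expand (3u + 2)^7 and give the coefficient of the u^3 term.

The general term is C(7,j)·(3u)^j·(2)^(7-j); the u^3 term has j = 3.
C(7,3) = 35.
Coefficient = C(7,3) · 3^3 · 2^4 = 35 · 27 · 16 = 15120.

15120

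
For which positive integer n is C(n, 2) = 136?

17

n(n−1)/2 = 136 ⇒ n(n−1) = 272. Since 17·16 = 272, n = 17.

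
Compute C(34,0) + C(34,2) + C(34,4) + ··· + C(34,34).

8589934592

Even-i terms of row 34 sum to 2^33 = 8589934592.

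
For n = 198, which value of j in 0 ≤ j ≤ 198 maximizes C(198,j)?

99

C(198,j) is maximized at j = 198/2 = 99.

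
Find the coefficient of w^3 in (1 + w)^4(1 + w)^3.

35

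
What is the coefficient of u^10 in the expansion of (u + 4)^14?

256256

The general term is C(14,j)·(u)^j·(4)^(14-j); the u^10 term has j = 10.
C(14,10) = 1001.
Coefficient = C(14,10) · 4^4 = 1001 · 256 = 256256.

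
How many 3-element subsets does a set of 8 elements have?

56

C(8,3) = (8·7·6) / 3! = 336 / 6 = 56.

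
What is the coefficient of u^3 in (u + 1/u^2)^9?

36

General term: C(9,j)·(u)^j·(1/u^2)^(9-j), with u-exponent 1j − 2(9−j) = 3j − 18.
Set 3j − 18 = 3: j = 7.
C(9,7) = 36; 1^7 = 1; 1^2 = 1.
Coefficient = 36 · 1 · 1 = 36.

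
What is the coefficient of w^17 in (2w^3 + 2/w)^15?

General term: C(15,j)·(2w^3)^j·(2/w)^(15-j), with w-exponent 3j − 1(15−j) = 4j − 15.
Set 4j − 15 = 17: j = 8.
C(15,8) = 6435; 2^8 = 256; 2^7 = 128.
Coefficient = 6435 · 256 · 128 = 210862080.

210862080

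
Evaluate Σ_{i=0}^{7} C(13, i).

5812

1 + 13 + 78 + 286 + 715 + 1287 + 1716 + 1716 = 5812.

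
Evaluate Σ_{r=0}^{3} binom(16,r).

1 + 16 + 120 + 560 = 697.

697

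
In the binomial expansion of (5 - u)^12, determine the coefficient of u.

-585937500

The general term is C(12,j)·(5)^j·(-u)^(12-j); the u^1 term has j = 11.
C(12,11) = 12.
Coefficient = C(12,11) · 5^11 · (-1)^1 = 12 · 48828125 · (-1) = -585937500.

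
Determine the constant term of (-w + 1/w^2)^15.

3003

General term: C(15,j)·(-w)^j·(1/w^2)^(15-j), with w-exponent 1j − 2(15−j) = 3j − 30.
Set 3j − 30 = 0: j = 10.
C(15,10) = 3003; (-1)^10 = 1; 1^5 = 1.
Coefficient = 3003 · 1 · 1 = 3003.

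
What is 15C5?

3003

C(15,5) = (15·14·13·12·11) / 5! = 360360 / 120 = 3003.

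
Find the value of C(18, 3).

C(18,3) = (18·17·16) / 3! = 4896 / 6 = 816.

816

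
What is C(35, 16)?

C(35,16) = (35·34·33·32·31·30·29·28·27·26·25·24·23·22·21·20) / 16! = 84945040381058457600000 / 20922789888000 = 4059928950.

4059928950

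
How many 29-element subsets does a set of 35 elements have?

C(35,29) = C(35,6) by symmetry.
C(35,6) = (35·34·33·32·31·30) / 6! = 1168675200 / 720 = 1623160.

1623160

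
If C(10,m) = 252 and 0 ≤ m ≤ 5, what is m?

5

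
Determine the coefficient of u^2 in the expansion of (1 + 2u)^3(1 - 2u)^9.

Coefficient of u^2 = Σ_{j} C(3,j)·2^j·C(9,2-j)·(-2)^(2-j) for j from 0 to 2.
= 144 + (-108) + 12 = 48.

48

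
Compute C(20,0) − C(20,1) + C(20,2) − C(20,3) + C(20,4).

3876

The partial alternating sum Σ_{k=0}^{4} (−1)^k C(20,k) = (−1)^4 C(19,4) = 3876.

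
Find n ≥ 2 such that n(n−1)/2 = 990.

n(n−1)/2 = 990 ⇒ n(n−1) = 1980. Since 45·44 = 1980, n = 45.

45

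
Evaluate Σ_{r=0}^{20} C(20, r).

1048576

Setting x = 1 in (1+x)^20 gives Σ C(20,r) = 2^20 = 1048576.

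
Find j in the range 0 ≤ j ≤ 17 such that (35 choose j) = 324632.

5

C(35,j) increases on 0 ≤ j ≤ 17. C(35,4) = 52360 and C(35,5) = 324632, so j = 5.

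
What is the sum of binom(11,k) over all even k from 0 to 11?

1024

Even-k terms of row 11 sum to 2^10 = 1024.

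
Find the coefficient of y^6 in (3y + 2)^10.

2449440

The general term is C(10,j)·(3y)^j·(2)^(10-j); the y^6 term has j = 6.
C(10,6) = 210.
Coefficient = C(10,6) · 3^6 · 2^4 = 210 · 729 · 16 = 2449440.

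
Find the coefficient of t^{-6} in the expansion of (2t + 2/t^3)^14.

32800768

General term: C(14,j)·(2t)^j·(2/t^3)^(14-j), with t-exponent 1j − 3(14−j) = 4j − 42.
Set 4j − 42 = -6: j = 9.
C(14,9) = 2002; 2^9 = 512; 2^5 = 32.
Coefficient = 2002 · 512 · 32 = 32800768.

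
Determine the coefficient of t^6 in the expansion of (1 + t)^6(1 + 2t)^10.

Coefficient of t^6 = Σ_{j} C(6,j)·1^j·C(10,6-j)·2^(6-j) for j from 0 to 6.
= 13440 + 48384 + 50400 + 19200 + 2700 + 120 + 1 = 134245.

134245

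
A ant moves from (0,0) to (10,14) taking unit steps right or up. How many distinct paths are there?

1961256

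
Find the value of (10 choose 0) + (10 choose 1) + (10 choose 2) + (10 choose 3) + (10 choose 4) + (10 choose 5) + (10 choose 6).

1 + 10 + 45 + 120 + 210 + 252 + 210 = 848.

848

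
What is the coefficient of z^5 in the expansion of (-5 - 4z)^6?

30720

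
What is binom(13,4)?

715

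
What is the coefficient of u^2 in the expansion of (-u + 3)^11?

The general term is C(11,j)·(-u)^j·(3)^(11-j); the u^2 term has j = 2.
C(11,2) = 55.
Coefficient = C(11,2) · 3^9 = 55 · 19683 = 1082565.

1082565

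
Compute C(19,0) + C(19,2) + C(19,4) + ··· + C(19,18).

Half of (1+1)^19 + (1−1)^19 gives the even-index sum: 2^18 = 262144.

262144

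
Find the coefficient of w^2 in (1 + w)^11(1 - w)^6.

Coefficient of w^2 = Σ_{j} C(11,j)·1^j·C(6,2-j)·(-1)^(2-j) for j from 0 to 2.
= 15 + (-66) + 55 = 4.

4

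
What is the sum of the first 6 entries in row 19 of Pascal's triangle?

1 + 19 + 171 + 969 + 3876 + 11628 = 16664.

16664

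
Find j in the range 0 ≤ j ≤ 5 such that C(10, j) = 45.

C(10,j) increases on 0 ≤ j ≤ 5. C(10,1) = 10 and C(10,2) = 45, so j = 2.

2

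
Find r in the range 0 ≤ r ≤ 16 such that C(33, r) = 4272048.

C(33,r) increases on 0 ≤ r ≤ 16. C(33,6) = 1107568 and C(33,7) = 4272048, so r = 7.

7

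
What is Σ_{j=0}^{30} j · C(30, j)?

16106127360

Since j·C(30,j) = 30·C(29,j−1), the sum is 30·2^29 = 30·536870912 = 16106127360.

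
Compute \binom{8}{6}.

C(8,6) = C(8,2) by symmetry.
C(8,2) = (8·7) / 2! = 56 / 2 = 28.

28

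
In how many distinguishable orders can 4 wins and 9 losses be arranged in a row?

715

Choose positions for the wins: C(13,4) = 715.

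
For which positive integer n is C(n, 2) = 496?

32

n(n−1)/2 = 496 ⇒ n(n−1) = 992. Since 32·31 = 992, n = 32.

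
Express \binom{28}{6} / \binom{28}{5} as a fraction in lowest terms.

C(n,k+1)/C(n,k) = (n−k)/(k+1) = (28−5)/(5+1) = 23/6.

23/6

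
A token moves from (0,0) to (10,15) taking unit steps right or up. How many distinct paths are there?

Each path is a sequence of 25 steps with 10 rights: C(25,10) = 3268760.

3268760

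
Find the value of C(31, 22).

C(31,22) = C(31,9) by symmetry.
C(31,9) = (31·30·29·28·27·26·25·24·23) / 9! = 7315688016000 / 362880 = 20160075.

20160075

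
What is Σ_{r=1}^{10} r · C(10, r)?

5120

Since r·C(10,r) = 10·C(9,r−1), the sum is 10·2^9 = 10·512 = 5120.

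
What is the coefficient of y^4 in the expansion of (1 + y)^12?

The general term is C(12,j)·(1)^j·(y)^(12-j); the y^4 term has j = 8.
C(12,8) = 495.
Coefficient = C(12,8) = 495.

495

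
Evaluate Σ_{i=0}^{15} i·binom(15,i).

Differentiating (1+x)^15 and setting x=1: Σ i·C(15,i) = 15·2^14 = 245760.

245760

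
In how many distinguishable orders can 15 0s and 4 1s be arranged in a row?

3876

Choose positions for the 0s: C(19,15) = 3876.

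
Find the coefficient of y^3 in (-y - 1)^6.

20

The general term is C(6,j)·(-y)^j·(-1)^(6-j); the y^3 term has j = 3.
C(6,3) = 20.
Coefficient = C(6,3) · (-1)^3 · (-1)^3 = 20 · (-1) · (-1) = 20.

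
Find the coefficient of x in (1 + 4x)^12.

48

The general term is C(12,j)·(1)^j·(4x)^(12-j); the x^1 term has j = 11.
C(12,11) = 12.
Coefficient = C(12,11) · 4^1 = 12 · 4 = 48.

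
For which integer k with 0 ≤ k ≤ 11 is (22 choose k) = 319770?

C(22,k) increases on 0 ≤ k ≤ 11. C(22,7) = 170544 and C(22,8) = 319770, so k = 8.

8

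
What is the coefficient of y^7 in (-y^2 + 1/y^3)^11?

165

General term: C(11,j)·(-y^2)^j·(1/y^3)^(11-j), with y-exponent 2j − 3(11−j) = 5j − 33.
Set 5j − 33 = 7: j = 8.
C(11,8) = 165; (-1)^8 = 1; 1^3 = 1.
Coefficient = 165 · 1 · 1 = 165.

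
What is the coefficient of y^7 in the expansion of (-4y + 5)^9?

-14745600

The general term is C(9,j)·(-4y)^j·(5)^(9-j); the y^7 term has j = 7.
C(9,7) = 36.
Coefficient = C(9,7) · (-4)^7 · 5^2 = 36 · (-16384) · 25 = -14745600.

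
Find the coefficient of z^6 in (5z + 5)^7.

546875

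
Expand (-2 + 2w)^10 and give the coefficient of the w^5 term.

The general term is C(10,j)·(-2)^j·(2w)^(10-j); the w^5 term has j = 5.
C(10,5) = 252.
Coefficient = C(10,5) · (-2)^5 · 2^5 = 252 · (-32) · 32 = -258048.

-258048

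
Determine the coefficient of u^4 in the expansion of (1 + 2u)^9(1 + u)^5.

7001

Coefficient of u^4 = Σ_{j} C(9,j)·2^j·C(5,4-j)·1^(4-j) for j from 0 to 4.
= 5 + 180 + 1440 + 3360 + 2016 = 7001.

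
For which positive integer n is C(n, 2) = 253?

23

n(n−1)/2 = 253 ⇒ n(n−1) = 506. Since 23·22 = 506, n = 23.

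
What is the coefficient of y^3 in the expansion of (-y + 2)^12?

The general term is C(12,j)·(-y)^j·(2)^(12-j); the y^3 term has j = 3.
C(12,3) = 220.
Coefficient = C(12,3) · (-1)^3 · 2^9 = 220 · (-1) · 512 = -112640.

-112640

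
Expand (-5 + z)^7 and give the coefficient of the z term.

109375

The general term is C(7,j)·(-5)^j·(z)^(7-j); the z^1 term has j = 6.
C(7,6) = 7.
Coefficient = C(7,6) · (-5)^6 = 7 · 15625 = 109375.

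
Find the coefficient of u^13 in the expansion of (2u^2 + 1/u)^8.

1024

General term: C(8,j)·(2u^2)^j·(1/u)^(8-j), with u-exponent 2j − 1(8−j) = 3j − 8.
Set 3j − 8 = 13: j = 7.
C(8,7) = 8; 2^7 = 128; 1^1 = 1.
Coefficient = 8 · 128 · 1 = 1024.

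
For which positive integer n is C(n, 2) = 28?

n(n−1)/2 = 28 ⇒ n(n−1) = 56. Since 8·7 = 56, n = 8.

8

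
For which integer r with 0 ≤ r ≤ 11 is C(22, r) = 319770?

8

C(22,r) increases on 0 ≤ r ≤ 11. C(22,7) = 170544 and C(22,8) = 319770, so r = 8.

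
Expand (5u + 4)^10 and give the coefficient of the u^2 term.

73728000

The general term is C(10,j)·(5u)^j·(4)^(10-j); the u^2 term has j = 2.
C(10,2) = 45.
Coefficient = C(10,2) · 5^2 · 4^8 = 45 · 25 · 65536 = 73728000.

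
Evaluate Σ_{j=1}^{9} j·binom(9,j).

2304

Since j·C(9,j) = 9·C(8,j−1), the sum is 9·2^8 = 9·256 = 2304.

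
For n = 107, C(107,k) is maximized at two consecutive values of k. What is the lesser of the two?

For odd n = 107, C(107,k) peaks at k = (n−1)/2 and (n+1)/2; the lesser is 53.

53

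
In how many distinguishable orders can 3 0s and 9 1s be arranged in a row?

Choose positions for the 0s: C(12,3) = 220.

220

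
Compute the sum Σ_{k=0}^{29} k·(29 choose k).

7784628224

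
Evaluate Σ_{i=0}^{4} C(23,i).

10903

1 + 23 + 253 + 1771 + 8855 = 10903.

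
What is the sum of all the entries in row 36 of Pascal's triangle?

Setting x = 1 in (1+x)^36 gives Σ C(36,j) = 2^36 = 68719476736.

68719476736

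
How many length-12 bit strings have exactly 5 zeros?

Choose the 5 positions: C(12,5) = 792.

792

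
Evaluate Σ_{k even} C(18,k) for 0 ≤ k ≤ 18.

Even-k terms of row 18 sum to 2^17 = 131072.

131072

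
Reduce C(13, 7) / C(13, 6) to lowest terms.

C(n,k+1)/C(n,k) = (n−k)/(k+1) = (13−6)/(6+1) = 7/7 = 1.

1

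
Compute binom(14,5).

2002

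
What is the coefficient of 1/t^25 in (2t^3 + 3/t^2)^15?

General term: C(15,j)·(2t^3)^j·(3/t^2)^(15-j), with t-exponent 3j − 2(15−j) = 5j − 30.
Set 5j − 30 = -25: j = 1.
C(15,1) = 15; 2^1 = 2; 3^14 = 4782969.
Coefficient = 15 · 2 · 4782969 = 143489070.

143489070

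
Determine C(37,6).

2324784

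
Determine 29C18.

C(29,18) = C(29,11) by symmetry.
C(29,11) = (29·28·27·26·25·24·23·22·21·20·19) / 11! = 1381013105472000 / 39916800 = 34597290.

34597290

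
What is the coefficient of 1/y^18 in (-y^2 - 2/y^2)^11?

General term: C(11,j)·(-y^2)^j·(-2/y^2)^(11-j), with y-exponent 2j − 2(11−j) = 4j − 22.
Set 4j − 22 = -18: j = 1.
C(11,1) = 11; (-1)^1 = -1; (-2)^10 = 1024.
Coefficient = 11 · (-1) · 1024 = -11264.

-11264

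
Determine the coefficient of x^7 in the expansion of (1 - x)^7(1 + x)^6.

20

Coefficient of x^7 = Σ_{j} C(7,j)·(-1)^j·C(6,7-j)·1^(7-j) for j from 1 to 7.
= (-7) + 126 + (-525) + 700 + (-315) + 42 + (-1) = 20.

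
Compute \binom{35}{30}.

C(35,30) = C(35,5) by symmetry.
C(35,5) = (35·34·33·32·31) / 5! = 38955840 / 120 = 324632.

324632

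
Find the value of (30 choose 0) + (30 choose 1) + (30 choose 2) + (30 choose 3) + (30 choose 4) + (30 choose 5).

174437

1 + 30 + 435 + 4060 + 27405 + 142506 = 174437.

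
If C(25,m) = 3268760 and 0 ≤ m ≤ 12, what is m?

C(25,m) increases on 0 ≤ m ≤ 12. C(25,9) = 2042975 and C(25,10) = 3268760, so m = 10.

10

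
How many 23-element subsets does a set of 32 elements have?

28048800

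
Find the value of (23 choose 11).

1352078

C(23,11) = (23·22·21·20·19·18·17·16·15·14·13) / 11! = 53970627110400 / 39916800 = 1352078.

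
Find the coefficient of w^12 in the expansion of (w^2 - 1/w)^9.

36

General term: C(9,j)·(w^2)^j·(-1/w)^(9-j), with w-exponent 2j − 1(9−j) = 3j − 9.
Set 3j − 9 = 12: j = 7.
C(9,7) = 36; 1^7 = 1; (-1)^2 = 1.
Coefficient = 36 · 1 · 1 = 36.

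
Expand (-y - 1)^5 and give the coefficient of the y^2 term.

-10

The general term is C(5,j)·(-y)^j·(-1)^(5-j); the y^2 term has j = 2.
C(5,2) = 10.
Coefficient = C(5,2) · (-1)^3 = 10 · (-1) = -10.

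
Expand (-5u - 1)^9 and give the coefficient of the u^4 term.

-78750

The general term is C(9,j)·(-5u)^j·(-1)^(9-j); the u^4 term has j = 4.
C(9,4) = 126.
Coefficient = C(9,4) · (-5)^4 · (-1)^5 = 126 · 625 · (-1) = -78750.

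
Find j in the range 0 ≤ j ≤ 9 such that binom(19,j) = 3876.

4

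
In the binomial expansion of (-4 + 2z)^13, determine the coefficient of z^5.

2699034624

The general term is C(13,j)·(-4)^j·(2z)^(13-j); the z^5 term has j = 8.
C(13,8) = 1287.
Coefficient = C(13,8) · (-4)^8 · 2^5 = 1287 · 65536 · 32 = 2699034624.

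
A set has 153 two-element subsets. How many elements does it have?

18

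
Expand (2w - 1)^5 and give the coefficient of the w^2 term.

The general term is C(5,j)·(2w)^j·(-1)^(5-j); the w^2 term has j = 2.
C(5,2) = 10.
Coefficient = C(5,2) · 2^2 · (-1)^3 = 10 · 4 · (-1) = -40.

-40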